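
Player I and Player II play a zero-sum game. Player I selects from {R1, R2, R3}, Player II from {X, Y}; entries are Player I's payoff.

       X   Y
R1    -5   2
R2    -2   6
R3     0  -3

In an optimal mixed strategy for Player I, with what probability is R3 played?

Row minima: R1 → -5, R2 → -2, R3 → -3; maximin = -2.
Column maxima: X → 0, Y → 6; minimax = 0.
-2 ≠ 0, so there is no saddle point; optimal play is mixed.
R1 is strictly dominated by R2, so Player I never plays it.
On the remaining 2×2 (R2, R3 vs X, Y):
Let Player I play R2 with probability p. Expected payoff against X: (-2)p + 0(1−p) = −2p; against Y: 6p + (-3)(1−p) = 9p − 3.
Setting these equal: −2p = 9p − 3 ⇒ −11p = -3 ⇒ p = 3/11, and the value is (-2)·(3/11) = -6/11.
For Player II: with q = P(X), equating R2's and R3's payoffs gives −8q + 6 = 3q − 3 ⇒ q = 9/11.

8/11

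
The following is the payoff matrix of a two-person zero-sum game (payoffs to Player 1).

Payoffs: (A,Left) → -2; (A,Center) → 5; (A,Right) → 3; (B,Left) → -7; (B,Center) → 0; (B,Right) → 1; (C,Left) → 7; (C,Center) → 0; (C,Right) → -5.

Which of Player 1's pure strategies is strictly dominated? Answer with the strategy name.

A gives a strictly higher payoff than B against every column: -2 > -7, 5 > 0, 3 > 1.
So B is strictly dominated and Player 1 never plays it.

B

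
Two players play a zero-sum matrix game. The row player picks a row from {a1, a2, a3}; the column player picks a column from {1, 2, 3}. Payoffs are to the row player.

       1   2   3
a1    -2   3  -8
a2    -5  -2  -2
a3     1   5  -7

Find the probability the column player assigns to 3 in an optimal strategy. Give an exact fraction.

6/11

Row minima: a1 → -8, a2 → -5, a3 → -7; maximin = -5.
Column maxima: 1 → 1, 2 → 5, 3 → -2; minimax = -2.
-5 ≠ -2, so there is no saddle point; optimal play is mixed.
a1 is strictly dominated by a3, so the row player never plays it.
2 is strictly dominated by 1 (it gives the row player strictly more in every row), so the column player never plays it.
On the remaining 2×2 (a2, a3 vs 1, 3):
Let the row player play a2 with probability p. Expected payoff against 1: (-5)p + 1(1−p) = −6p + 1; against 3: (-2)p + (-7)(1−p) = 5p − 7.
Setting these equal: −6p + 1 = 5p − 7 ⇒ −11p = -8 ⇒ p = 8/11, and the value is (-6)·(8/11) + 1 = -37/11.
For the column player: with q = P(1), equating a2's and a3's payoffs gives −3q − 2 = 8q − 7 ⇒ q = 5/11.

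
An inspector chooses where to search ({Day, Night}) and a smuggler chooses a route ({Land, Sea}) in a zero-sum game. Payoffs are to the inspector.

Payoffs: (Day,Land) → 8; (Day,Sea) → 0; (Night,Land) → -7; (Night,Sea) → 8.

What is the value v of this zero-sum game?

64/23

Row minima: Day → 0, Night → -7; maximin = 0.
Column maxima: Land → 8, Sea → 8; minimax = 8.
0 ≠ 8, so there is no saddle point; optimal play is mixed.
Let the inspector play Day with probability p. Expected payoff against Land: 8p + (-7)(1−p) = 15p − 7; against Sea: 0p + 8(1−p) = −8p + 8.
Setting these equal: 15p − 7 = −8p + 8 ⇒ 23p = 15 ⇒ p = 15/23, and the value is (15)·(15/23) − 7 = 64/23.
For the smuggler: with q = P(Land), equating Day's and Night's payoffs gives 8q = −15q + 8 ⇒ q = 8/23.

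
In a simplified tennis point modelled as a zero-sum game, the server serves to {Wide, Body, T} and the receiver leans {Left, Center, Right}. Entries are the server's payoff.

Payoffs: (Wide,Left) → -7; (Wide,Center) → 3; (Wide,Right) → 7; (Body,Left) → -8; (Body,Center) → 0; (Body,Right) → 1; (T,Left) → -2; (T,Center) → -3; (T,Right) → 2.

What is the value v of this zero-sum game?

-27/11

Row minima: Wide → -7, Body → -8, T → -3; maximin = -3.
Column maxima: Left → -2, Center → 3, Right → 7; minimax = -2.
-3 ≠ -2, so there is no saddle point; optimal play is mixed.
Body is strictly dominated by Wide, so the server never plays it.
Right is strictly dominated by Left (it gives the server strictly more in every row), so the receiver never plays it.
On the remaining 2×2 (Wide, T vs Left, Center):
Let the server play Wide with probability p. Expected payoff against Left: (-7)p + (-2)(1−p) = −5p − 2; against Center: 3p + (-3)(1−p) = 6p − 3.
Setting these equal: −5p − 2 = 6p − 3 ⇒ −11p = -1 ⇒ p = 1/11, and the value is (-5)·(1/11) − 2 = -27/11.
For the receiver: with q = P(Left), equating Wide's and T's payoffs gives −10q + 3 = q − 3 ⇒ q = 6/11.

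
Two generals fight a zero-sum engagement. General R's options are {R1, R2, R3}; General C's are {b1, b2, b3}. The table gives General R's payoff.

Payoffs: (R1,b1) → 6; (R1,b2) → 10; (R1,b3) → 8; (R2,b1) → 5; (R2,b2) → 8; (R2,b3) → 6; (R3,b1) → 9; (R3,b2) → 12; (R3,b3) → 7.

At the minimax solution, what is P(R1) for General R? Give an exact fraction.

1/2

Row minima: R1 → 6, R2 → 5, R3 → 7; maximin = 7.
Column maxima: b1 → 9, b2 → 12, b3 → 8; minimax = 8.
7 ≠ 8, so there is no saddle point; optimal play is mixed.
R2 is strictly dominated by R1, so General R never plays it.
b2 is strictly dominated by b1 (it gives General R strictly more in every row), so General C never plays it.
On the remaining 2×2 (R1, R3 vs b1, b3):
Let General R play R1 with probability p. Expected payoff against b1: 6p + 9(1−p) = −3p + 9; against b3: 8p + 7(1−p) = p + 7.
Setting these equal: −3p + 9 = p + 7 ⇒ −4p = -2 ⇒ p = 1/2, and the value is (-3)·(1/2) + 9 = 15/2.
For General C: with q = P(b1), equating R1's and R3's payoffs gives −2q + 8 = 2q + 7 ⇒ q = 1/4.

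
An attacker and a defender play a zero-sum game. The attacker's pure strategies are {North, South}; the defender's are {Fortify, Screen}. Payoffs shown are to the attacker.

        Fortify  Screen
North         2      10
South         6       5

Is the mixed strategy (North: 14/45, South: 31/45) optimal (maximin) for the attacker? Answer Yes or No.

No

Against Fortify this mix gives (14/45)·2 + (31/45)·6 = 214/45.
Against Screen this mix gives (14/45)·10 + (31/45)·5 = 59/9.
The defender will play Fortify, holding the attacker to 214/45. Shifting weight toward the row that does better against Fortify would raise this floor (the equalizing mix achieves 50/9 against both Fortify and Screen), so the proposed strategy is not optimal.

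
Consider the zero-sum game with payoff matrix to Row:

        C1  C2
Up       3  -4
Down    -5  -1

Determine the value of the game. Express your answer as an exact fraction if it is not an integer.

-23/11

Row minima: Up → -4, Down → -5; maximin = -4.
Column maxima: C1 → 3, C2 → -1; minimax = -1.
-4 ≠ -1, so there is no saddle point; optimal play is mixed.
Let Row play Up with probability p. Expected payoff against C1: 3p + (-5)(1−p) = 8p − 5; against C2: (-4)p + (-1)(1−p) = −3p − 1.
Setting these equal: 8p − 5 = −3p − 1 ⇒ 11p = 4 ⇒ p = 4/11, and the value is (8)·(4/11) − 5 = -23/11.
For Column: with q = P(C1), equating Up's and Down's payoffs gives 7q − 4 = −4q − 1 ⇒ q = 3/11.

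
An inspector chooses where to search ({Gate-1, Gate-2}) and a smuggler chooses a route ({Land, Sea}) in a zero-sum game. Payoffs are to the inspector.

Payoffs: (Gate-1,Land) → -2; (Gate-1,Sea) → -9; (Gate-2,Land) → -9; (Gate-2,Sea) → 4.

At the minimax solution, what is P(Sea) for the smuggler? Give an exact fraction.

Row minima: Gate-1 → -9, Gate-2 → -9; maximin = -9.
Column maxima: Land → -2, Sea → 4; minimax = -2.
-9 ≠ -2, so there is no saddle point; optimal play is mixed.
Let the inspector play Gate-1 with probability p. Expected payoff against Land: (-2)p + (-9)(1−p) = 7p − 9; against Sea: (-9)p + 4(1−p) = −13p + 4.
Setting these equal: 7p − 9 = −13p + 4 ⇒ 20p = 13 ⇒ p = 13/20, and the value is (7)·(13/20) − 9 = -89/20.
For the smuggler: with q = P(Land), equating Gate-1's and Gate-2's payoffs gives 7q − 9 = −13q + 4 ⇒ q = 13/20.

7/20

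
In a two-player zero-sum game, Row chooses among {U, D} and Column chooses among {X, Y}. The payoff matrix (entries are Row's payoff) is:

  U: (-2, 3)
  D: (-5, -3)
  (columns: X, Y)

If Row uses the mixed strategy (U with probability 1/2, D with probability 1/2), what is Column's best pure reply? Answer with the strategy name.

X

If Column plays X, Row's expected payoff is (1/2)·(-2) + (1/2)·(-5) = -7/2.
If Column plays Y, Row's expected payoff is (1/2)·3 + (1/2)·(-3) = 0.
Column minimizes Row's payoff; the smallest is -7/2, so the best response is X.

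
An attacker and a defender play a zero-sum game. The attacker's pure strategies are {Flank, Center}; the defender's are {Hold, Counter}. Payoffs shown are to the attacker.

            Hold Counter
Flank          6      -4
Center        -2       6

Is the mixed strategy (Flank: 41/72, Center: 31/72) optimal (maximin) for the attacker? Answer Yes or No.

Against Hold this mix gives (41/72)·6 + (31/72)·(-2) = 23/9.
Against Counter this mix gives (41/72)·(-4) + (31/72)·6 = 11/36.
The defender will play Counter, holding the attacker to 11/36. Shifting weight toward the row that does better against Counter would raise this floor (the equalizing mix achieves 14/9 against both Counter and Hold), so the proposed strategy is not optimal.

No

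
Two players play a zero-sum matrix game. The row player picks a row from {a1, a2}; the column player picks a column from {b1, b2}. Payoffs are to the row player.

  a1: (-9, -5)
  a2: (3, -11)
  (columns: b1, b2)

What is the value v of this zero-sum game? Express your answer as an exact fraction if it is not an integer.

-19/3

Row minima: a1 → -9, a2 → -11; maximin = -9.
Column maxima: b1 → 3, b2 → -5; minimax = -5.
-9 ≠ -5, so there is no saddle point; optimal play is mixed.
Let the row player play a1 with probability p. Expected payoff against b1: (-9)p + 3(1−p) = −12p + 3; against b2: (-5)p + (-11)(1−p) = 6p − 11.
Setting these equal: −12p + 3 = 6p − 11 ⇒ −18p = -14 ⇒ p = 7/9, and the value is (-12)·(7/9) + 3 = -19/3.
For the column player: with q = P(b1), equating a1's and a2's payoffs gives −4q − 5 = 14q − 11 ⇒ q = 1/3.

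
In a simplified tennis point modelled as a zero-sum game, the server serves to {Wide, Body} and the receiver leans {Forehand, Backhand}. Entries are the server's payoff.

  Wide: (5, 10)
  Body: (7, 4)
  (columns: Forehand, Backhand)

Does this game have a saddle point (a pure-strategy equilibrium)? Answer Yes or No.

No

Row minima: Wide → 5, Body → 4; maximin = 5.
Column maxima: Forehand → 7, Backhand → 10; minimax = 7.
5 ≠ 7, so no pure-strategy equilibrium exists.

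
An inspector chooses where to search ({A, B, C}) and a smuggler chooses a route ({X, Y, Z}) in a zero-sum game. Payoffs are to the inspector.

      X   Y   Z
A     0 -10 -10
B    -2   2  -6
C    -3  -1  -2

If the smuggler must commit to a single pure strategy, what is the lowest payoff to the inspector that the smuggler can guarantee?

Column maxima: X → 0, Y → 2, Z → -2.
The smallest of these is -2.

-2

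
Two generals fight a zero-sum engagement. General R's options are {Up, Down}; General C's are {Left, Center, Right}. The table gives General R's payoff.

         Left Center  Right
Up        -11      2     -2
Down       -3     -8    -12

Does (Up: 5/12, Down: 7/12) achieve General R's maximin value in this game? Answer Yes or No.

Against Left this mix gives (5/12)·(-11) + (7/12)·(-3) = -19/3.
Against Center this mix gives (5/12)·2 + (7/12)·(-8) = -23/6.
Against Right this mix gives (5/12)·(-2) + (7/12)·(-12) = -47/6.
General C will play Right, holding General R to -47/6. Shifting weight toward the row that does better against Right would raise this floor (the equalizing mix achieves -7 against both Right and Left), so the proposed strategy is not optimal.

No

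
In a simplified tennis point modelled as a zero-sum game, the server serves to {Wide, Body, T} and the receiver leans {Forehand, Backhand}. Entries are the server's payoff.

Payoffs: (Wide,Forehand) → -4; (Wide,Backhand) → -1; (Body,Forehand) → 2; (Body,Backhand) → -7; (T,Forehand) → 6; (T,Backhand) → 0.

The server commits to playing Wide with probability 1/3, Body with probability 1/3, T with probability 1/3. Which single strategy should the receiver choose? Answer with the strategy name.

If the receiver plays Forehand, the server's expected payoff is (1/3)·(-4) + (1/3)·2 + (1/3)·6 = 4/3.
If the receiver plays Backhand, the server's expected payoff is (1/3)·(-1) + (1/3)·(-7) + (1/3)·0 = -8/3.
The receiver minimizes the server's payoff; the smallest is -8/3, so the best response is Backhand.

Backhand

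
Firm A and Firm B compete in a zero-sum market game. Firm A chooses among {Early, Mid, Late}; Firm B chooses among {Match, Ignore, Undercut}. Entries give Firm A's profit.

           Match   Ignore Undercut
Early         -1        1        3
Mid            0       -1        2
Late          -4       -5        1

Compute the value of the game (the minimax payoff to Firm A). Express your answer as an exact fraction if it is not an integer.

Row minima: Early → -1, Mid → -1, Late → -5; maximin = -1.
Column maxima: Match → 0, Ignore → 1, Undercut → 3; minimax = 0.
-1 ≠ 0, so there is no saddle point; optimal play is mixed.
Late is strictly dominated by Early, so Firm A never plays it.
Undercut is strictly dominated by Match (it gives Firm A strictly more in every row), so Firm B never plays it.
On the remaining 2×2 (Early, Mid vs Match, Ignore):
Let Firm A play Early with probability p. Expected payoff against Match: (-1)p + 0(1−p) = −p; against Ignore: 1p + (-1)(1−p) = 2p − 1.
Setting these equal: −p = 2p − 1 ⇒ −3p = -1 ⇒ p = 1/3, and the value is (-1)·(1/3) = -1/3.
For Firm B: with q = P(Match), equating Early's and Mid's payoffs gives −2q + 1 = q − 1 ⇒ q = 2/3.

-1/3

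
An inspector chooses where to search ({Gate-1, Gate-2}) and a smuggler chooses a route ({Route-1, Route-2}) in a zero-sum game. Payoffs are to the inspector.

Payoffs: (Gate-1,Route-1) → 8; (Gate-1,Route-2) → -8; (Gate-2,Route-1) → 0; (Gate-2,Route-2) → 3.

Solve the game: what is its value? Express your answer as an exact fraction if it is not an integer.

Row minima: Gate-1 → -8, Gate-2 → 0; maximin = 0.
Column maxima: Route-1 → 8, Route-2 → 3; minimax = 3.
0 ≠ 3, so there is no saddle point; optimal play is mixed.
Let the inspector play Gate-1 with probability p. Expected payoff against Route-1: 8p + 0(1−p) = 8p; against Route-2: (-8)p + 3(1−p) = −11p + 3.
Setting these equal: 8p = −11p + 3 ⇒ 19p = 3 ⇒ p = 3/19, and the value is (8)·(3/19) = 24/19.
For the smuggler: with q = P(Route-1), equating Gate-1's and Gate-2's payoffs gives 16q − 8 = −3q + 3 ⇒ q = 11/19.

24/19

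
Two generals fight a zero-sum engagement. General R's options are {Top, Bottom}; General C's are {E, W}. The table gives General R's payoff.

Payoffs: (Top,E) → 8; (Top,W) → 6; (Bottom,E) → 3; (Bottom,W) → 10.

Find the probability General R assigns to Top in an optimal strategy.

7/9

Row minima: Top → 6, Bottom → 3; maximin = 6.
Column maxima: E → 8, W → 10; minimax = 8.
6 ≠ 8, so there is no saddle point; optimal play is mixed.
Let General R play Top with probability p. Expected payoff against E: 8p + 3(1−p) = 5p + 3; against W: 6p + 10(1−p) = −4p + 10.
Setting these equal: 5p + 3 = −4p + 10 ⇒ 9p = 7 ⇒ p = 7/9, and the value is (5)·(7/9) + 3 = 62/9.
For General C: with q = P(E), equating Top's and Bottom's payoffs gives 2q + 6 = −7q + 10 ⇒ q = 4/9.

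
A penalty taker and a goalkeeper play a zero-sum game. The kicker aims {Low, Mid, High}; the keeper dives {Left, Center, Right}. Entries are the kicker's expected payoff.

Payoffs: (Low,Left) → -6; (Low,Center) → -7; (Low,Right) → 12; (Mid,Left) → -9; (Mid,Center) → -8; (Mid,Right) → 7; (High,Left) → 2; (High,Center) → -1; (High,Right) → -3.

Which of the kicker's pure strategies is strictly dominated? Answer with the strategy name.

Low gives a strictly higher payoff than Mid against every column: -6 > -9, -7 > -8, 12 > 7.
So Mid is strictly dominated and the kicker never plays it.

Mid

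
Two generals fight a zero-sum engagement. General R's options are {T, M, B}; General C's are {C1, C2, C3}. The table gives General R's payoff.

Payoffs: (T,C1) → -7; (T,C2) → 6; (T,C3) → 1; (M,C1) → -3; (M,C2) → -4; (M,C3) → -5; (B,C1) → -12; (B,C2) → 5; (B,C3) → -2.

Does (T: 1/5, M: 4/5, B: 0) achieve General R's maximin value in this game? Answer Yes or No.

Yes

Against C1 this mix gives (1/5)·(-7) + (4/5)·(-3) = -19/5.
Against C2 this mix gives (1/5)·6 + (4/5)·(-4) = -2.
Against C3 this mix gives (1/5)·1 + (4/5)·(-5) = -19/5.
All of General C's active replies (C1, C3) yield -19/5, and no column does worse for General R. The mix makes General C indifferent and guarantees -19/5, so it is optimal.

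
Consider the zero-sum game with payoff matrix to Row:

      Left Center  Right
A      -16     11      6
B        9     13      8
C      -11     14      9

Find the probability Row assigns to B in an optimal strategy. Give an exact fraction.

Row minima: A → -16, B → 8, C → -11; maximin = 8.
Column maxima: Left → 9, Center → 14, Right → 9; minimax = 9.
8 ≠ 9, so there is no saddle point; optimal play is mixed.
A is strictly dominated by B, so Row never plays it.
Center is strictly dominated by Left (it gives Row strictly more in every row), so Column never plays it.
On the remaining 2×2 (B, C vs Left, Right):
Let Row play B with probability p. Expected payoff against Left: 9p + (-11)(1−p) = 20p − 11; against Right: 8p + 9(1−p) = −p + 9.
Setting these equal: 20p − 11 = −p + 9 ⇒ 21p = 20 ⇒ p = 20/21, and the value is (20)·(20/21) − 11 = 169/21.
For Column: with q = P(Left), equating B's and C's payoffs gives q + 8 = −20q + 9 ⇒ q = 1/21.

20/21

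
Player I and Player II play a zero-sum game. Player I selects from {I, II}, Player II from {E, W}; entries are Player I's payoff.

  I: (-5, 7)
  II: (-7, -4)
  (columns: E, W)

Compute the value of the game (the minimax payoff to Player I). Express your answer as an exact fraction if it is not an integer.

-5

Row minima: I → -5, II → -7; maximin = -5.
Column maxima: E → -5, W → 7; minimax = -5.
Since maximin = minimax = -5, there is a saddle point and the value is -5.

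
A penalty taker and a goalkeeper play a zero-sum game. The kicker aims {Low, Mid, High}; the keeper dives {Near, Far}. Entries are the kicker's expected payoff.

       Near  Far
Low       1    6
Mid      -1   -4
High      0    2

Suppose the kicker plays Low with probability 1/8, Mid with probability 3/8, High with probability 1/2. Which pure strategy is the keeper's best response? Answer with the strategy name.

Near

If the keeper plays Near, the kicker's expected payoff is (1/8)·1 + (3/8)·(-1) + (1/2)·0 = -1/4.
If the keeper plays Far, the kicker's expected payoff is (1/8)·6 + (3/8)·(-4) + (1/2)·2 = 1/4.
The keeper minimizes the kicker's payoff; the smallest is -1/4, so the best response is Near.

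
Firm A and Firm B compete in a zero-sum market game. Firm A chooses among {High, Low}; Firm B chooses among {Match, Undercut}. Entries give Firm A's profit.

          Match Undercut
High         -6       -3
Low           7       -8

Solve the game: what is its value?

Row minima: High → -6, Low → -8; maximin = -6.
Column maxima: Match → 7, Undercut → -3; minimax = -3.
-6 ≠ -3, so there is no saddle point; optimal play is mixed.
Let Firm A play High with probability p. Expected payoff against Match: (-6)p + 7(1−p) = −13p + 7; against Undercut: (-3)p + (-8)(1−p) = 5p − 8.
Setting these equal: −13p + 7 = 5p − 8 ⇒ −18p = -15 ⇒ p = 5/6, and the value is (-13)·(5/6) + 7 = -23/6.
For Firm B: with q = P(Match), equating High's and Low's payoffs gives −3q − 3 = 15q − 8 ⇒ q = 5/18.

-23/6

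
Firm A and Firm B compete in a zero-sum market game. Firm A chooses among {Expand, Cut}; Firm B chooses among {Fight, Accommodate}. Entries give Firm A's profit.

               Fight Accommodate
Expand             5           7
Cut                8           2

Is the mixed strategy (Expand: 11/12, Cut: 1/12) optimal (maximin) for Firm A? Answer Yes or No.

Against Fight this mix gives (11/12)·5 + (1/12)·8 = 21/4.
Against Accommodate this mix gives (11/12)·7 + (1/12)·2 = 79/12.
Firm B will play Fight, holding Firm A to 21/4. Shifting weight toward the row that does better against Fight would raise this floor (the equalizing mix achieves 23/4 against both Fight and Accommodate), so the proposed strategy is not optimal.

No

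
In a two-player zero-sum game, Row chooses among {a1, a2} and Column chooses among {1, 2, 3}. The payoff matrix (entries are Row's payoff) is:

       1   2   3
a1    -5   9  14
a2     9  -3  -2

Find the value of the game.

Row minima: a1 → -5, a2 → -3; maximin = -3.
Column maxima: 1 → 9, 2 → 9, 3 → 14; minimax = 9.
-3 ≠ 9, so there is no saddle point; optimal play is mixed.
3 is strictly dominated by 2 (it gives Row strictly more in every row), so Column never plays it.
On the remaining 2×2 (a1, a2 vs 1, 2):
Let Row play a1 with probability p. Expected payoff against 1: (-5)p + 9(1−p) = −14p + 9; against 2: 9p + (-3)(1−p) = 12p − 3.
Setting these equal: −14p + 9 = 12p − 3 ⇒ −26p = -12 ⇒ p = 6/13, and the value is (-14)·(6/13) + 9 = 33/13.
For Column: with q = P(1), equating a1's and a2's payoffs gives −14q + 9 = 12q − 3 ⇒ q = 6/13.

33/13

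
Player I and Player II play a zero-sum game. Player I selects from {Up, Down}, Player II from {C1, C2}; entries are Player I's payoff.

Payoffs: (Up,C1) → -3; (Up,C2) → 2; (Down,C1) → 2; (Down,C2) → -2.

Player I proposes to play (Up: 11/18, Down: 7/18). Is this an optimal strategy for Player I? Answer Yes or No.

Against C1 this mix gives (11/18)·(-3) + (7/18)·2 = -19/18.
Against C2 this mix gives (11/18)·2 + (7/18)·(-2) = 4/9.
Player II will play C1, holding Player I to -19/18. Shifting weight toward the row that does better against C1 would raise this floor (the equalizing mix achieves -2/9 against both C1 and C2), so the proposed strategy is not optimal.

No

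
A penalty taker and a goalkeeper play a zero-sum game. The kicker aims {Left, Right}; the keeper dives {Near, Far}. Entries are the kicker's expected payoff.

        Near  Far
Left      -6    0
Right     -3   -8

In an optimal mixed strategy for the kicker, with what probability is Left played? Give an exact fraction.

Row minima: Left → -6, Right → -8; maximin = -6.
Column maxima: Near → -3, Far → 0; minimax = -3.
-6 ≠ -3, so there is no saddle point; optimal play is mixed.
Let the kicker play Left with probability p. Expected payoff against Near: (-6)p + (-3)(1−p) = −3p − 3; against Far: 0p + (-8)(1−p) = 8p − 8.
Setting these equal: −3p − 3 = 8p − 8 ⇒ −11p = -5 ⇒ p = 5/11, and the value is (-3)·(5/11) − 3 = -48/11.
For the keeper: with q = P(Near), equating Left's and Right's payoffs gives −6q = 5q − 8 ⇒ q = 8/11.

5/11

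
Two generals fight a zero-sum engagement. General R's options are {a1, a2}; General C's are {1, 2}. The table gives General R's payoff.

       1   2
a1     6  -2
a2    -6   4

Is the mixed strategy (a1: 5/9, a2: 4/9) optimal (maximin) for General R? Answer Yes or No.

Yes

Against 1 this mix gives (5/9)·6 + (4/9)·(-6) = 2/3.
Against 2 this mix gives (5/9)·(-2) + (4/9)·4 = 2/3.
All of General C's active replies (1, 2) yield 2/3, and no column does worse for General R. The mix makes General C indifferent and guarantees 2/3, so it is optimal.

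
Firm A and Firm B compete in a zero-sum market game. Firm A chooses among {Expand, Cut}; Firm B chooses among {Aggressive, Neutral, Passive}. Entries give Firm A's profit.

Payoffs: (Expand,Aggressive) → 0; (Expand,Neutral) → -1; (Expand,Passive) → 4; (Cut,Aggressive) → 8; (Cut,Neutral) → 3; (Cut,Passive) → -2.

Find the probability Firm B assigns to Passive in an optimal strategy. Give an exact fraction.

2/5

Row minima: Expand → -1, Cut → -2; maximin = -1.
Column maxima: Aggressive → 8, Neutral → 3, Passive → 4; minimax = 3.
-1 ≠ 3, so there is no saddle point; optimal play is mixed.
Aggressive is strictly dominated by Neutral (it gives Firm A strictly more in every row), so Firm B never plays it.
On the remaining 2×2 (Expand, Cut vs Neutral, Passive):
Let Firm A play Expand with probability p. Expected payoff against Neutral: (-1)p + 3(1−p) = −4p + 3; against Passive: 4p + (-2)(1−p) = 6p − 2.
Setting these equal: −4p + 3 = 6p − 2 ⇒ −10p = -5 ⇒ p = 1/2, and the value is (-4)·(1/2) + 3 = 1.
For Firm B: with q = P(Neutral), equating Expand's and Cut's payoffs gives −5q + 4 = 5q − 2 ⇒ q = 3/5.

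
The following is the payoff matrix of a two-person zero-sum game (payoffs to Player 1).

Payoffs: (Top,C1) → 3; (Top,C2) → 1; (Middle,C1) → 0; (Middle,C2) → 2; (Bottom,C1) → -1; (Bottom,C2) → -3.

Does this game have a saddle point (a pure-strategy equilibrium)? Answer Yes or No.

No

Row minima: Top → 1, Middle → 0, Bottom → -3; maximin = 1.
Column maxima: C1 → 3, C2 → 2; minimax = 2.
1 ≠ 2, so no pure-strategy equilibrium exists.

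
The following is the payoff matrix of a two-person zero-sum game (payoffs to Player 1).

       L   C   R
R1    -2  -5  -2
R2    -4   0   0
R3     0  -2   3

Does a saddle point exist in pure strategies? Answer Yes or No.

Row minima: R1 → -5, R2 → -4, R3 → -2; maximin = -2.
Column maxima: L → 0, C → 0, R → 3; minimax = 0.
-2 ≠ 0, so no pure-strategy equilibrium exists.

No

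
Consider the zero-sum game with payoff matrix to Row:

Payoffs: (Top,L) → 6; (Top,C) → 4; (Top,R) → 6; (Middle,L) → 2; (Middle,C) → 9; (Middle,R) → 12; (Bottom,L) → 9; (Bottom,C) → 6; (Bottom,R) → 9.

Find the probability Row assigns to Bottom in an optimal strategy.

7/10

Row minima: Top → 4, Middle → 2, Bottom → 6; maximin = 6.
Column maxima: L → 9, C → 9, R → 12; minimax = 9.
6 ≠ 9, so there is no saddle point; optimal play is mixed.
Top is strictly dominated by Bottom, so Row never plays it.
R is strictly dominated by C (it gives Row strictly more in every row), so Column never plays it.
On the remaining 2×2 (Middle, Bottom vs L, C):
Let Row play Middle with probability p. Expected payoff against L: 2p + 9(1−p) = −7p + 9; against C: 9p + 6(1−p) = 3p + 6.
Setting these equal: −7p + 9 = 3p + 6 ⇒ −10p = -3 ⇒ p = 3/10, and the value is (-7)·(3/10) + 9 = 69/10.
For Column: with q = P(L), equating Middle's and Bottom's payoffs gives −7q + 9 = 3q + 6 ⇒ q = 3/10.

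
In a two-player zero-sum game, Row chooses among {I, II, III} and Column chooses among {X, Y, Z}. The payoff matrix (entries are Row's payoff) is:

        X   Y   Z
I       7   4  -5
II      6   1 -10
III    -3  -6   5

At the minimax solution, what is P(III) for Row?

Row minima: I → -5, II → -10, III → -6; maximin = -5.
Column maxima: X → 7, Y → 4, Z → 5; minimax = 4.
-5 ≠ 4, so there is no saddle point; optimal play is mixed.
II is strictly dominated by I, so Row never plays it.
X is strictly dominated by Y (it gives Row strictly more in every row), so Column never plays it.
On the remaining 2×2 (I, III vs Y, Z):
Let Row play I with probability p. Expected payoff against Y: 4p + (-6)(1−p) = 10p − 6; against Z: (-5)p + 5(1−p) = −10p + 5.
Setting these equal: 10p − 6 = −10p + 5 ⇒ 20p = 11 ⇒ p = 11/20, and the value is (10)·(11/20) − 6 = -1/2.
For Column: with q = P(Y), equating I's and III's payoffs gives 9q − 5 = −11q + 5 ⇒ q = 1/2.

9/20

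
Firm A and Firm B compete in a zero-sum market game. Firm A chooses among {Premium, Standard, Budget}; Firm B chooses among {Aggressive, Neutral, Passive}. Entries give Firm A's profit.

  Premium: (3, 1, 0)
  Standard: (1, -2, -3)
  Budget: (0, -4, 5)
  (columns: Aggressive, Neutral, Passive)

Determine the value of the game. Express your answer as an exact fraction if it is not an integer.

1/2

Row minima: Premium → 0, Standard → -3, Budget → -4; maximin = 0.
Column maxima: Aggressive → 3, Neutral → 1, Passive → 5; minimax = 1.
0 ≠ 1, so there is no saddle point; optimal play is mixed.
Standard is strictly dominated by Premium, so Firm A never plays it.
Aggressive is strictly dominated by Neutral (it gives Firm A strictly more in every row), so Firm B never plays it.
On the remaining 2×2 (Premium, Budget vs Neutral, Passive):
Let Firm A play Premium with probability p. Expected payoff against Neutral: 1p + (-4)(1−p) = 5p − 4; against Passive: 0p + 5(1−p) = −5p + 5.
Setting these equal: 5p − 4 = −5p + 5 ⇒ 10p = 9 ⇒ p = 9/10, and the value is (5)·(9/10) − 4 = 1/2.
For Firm B: with q = P(Neutral), equating Premium's and Budget's payoffs gives q = −9q + 5 ⇒ q = 1/2.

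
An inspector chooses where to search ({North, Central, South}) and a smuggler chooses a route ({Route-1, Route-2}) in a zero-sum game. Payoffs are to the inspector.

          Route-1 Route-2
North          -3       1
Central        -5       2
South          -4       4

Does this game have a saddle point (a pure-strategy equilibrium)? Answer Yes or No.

Yes

Row minima: North → -3, Central → -5, South → -4; maximin = -3.
Column maxima: Route-1 → -3, Route-2 → 4; minimax = -3.
maximin = minimax = -3, so a saddle point exists.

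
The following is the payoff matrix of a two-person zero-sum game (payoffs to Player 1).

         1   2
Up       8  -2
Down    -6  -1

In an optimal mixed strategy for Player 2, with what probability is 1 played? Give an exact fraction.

Row minima: Up → -2, Down → -6; maximin = -2.
Column maxima: 1 → 8, 2 → -1; minimax = -1.
-2 ≠ -1, so there is no saddle point; optimal play is mixed.
Let Player 1 play Up with probability p. Expected payoff against 1: 8p + (-6)(1−p) = 14p − 6; against 2: (-2)p + (-1)(1−p) = −p − 1.
Setting these equal: 14p − 6 = −p − 1 ⇒ 15p = 5 ⇒ p = 1/3, and the value is (14)·(1/3) − 6 = -4/3.
For Player 2: with q = P(1), equating Up's and Down's payoffs gives 10q − 2 = −5q − 1 ⇒ q = 1/15.

1/15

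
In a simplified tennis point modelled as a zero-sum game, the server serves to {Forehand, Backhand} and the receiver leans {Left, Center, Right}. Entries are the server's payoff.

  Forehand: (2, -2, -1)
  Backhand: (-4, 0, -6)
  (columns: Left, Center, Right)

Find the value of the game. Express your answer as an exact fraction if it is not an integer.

-12/7

Row minima: Forehand → -2, Backhand → -6; maximin = -2.
Column maxima: Left → 2, Center → 0, Right → -1; minimax = -1.
-2 ≠ -1, so there is no saddle point; optimal play is mixed.
Left is strictly dominated by Right (it gives the server strictly more in every row), so the receiver never plays it.
On the remaining 2×2 (Forehand, Backhand vs Center, Right):
Let the server play Forehand with probability p. Expected payoff against Center: (-2)p + 0(1−p) = −2p; against Right: (-1)p + (-6)(1−p) = 5p − 6.
Setting these equal: −2p = 5p − 6 ⇒ −7p = -6 ⇒ p = 6/7, and the value is (-2)·(6/7) = -12/7.
For the receiver: with q = P(Center), equating Forehand's and Backhand's payoffs gives −q − 1 = 6q − 6 ⇒ q = 5/7.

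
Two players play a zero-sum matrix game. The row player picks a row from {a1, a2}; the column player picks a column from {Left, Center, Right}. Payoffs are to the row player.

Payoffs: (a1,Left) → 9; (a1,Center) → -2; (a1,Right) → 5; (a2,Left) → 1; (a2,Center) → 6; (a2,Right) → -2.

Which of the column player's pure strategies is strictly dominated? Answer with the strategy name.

Left

Right holds the row player's payoff strictly below Left in every row: 5 < 9, -2 < 1.
So Left is strictly dominated for the column player.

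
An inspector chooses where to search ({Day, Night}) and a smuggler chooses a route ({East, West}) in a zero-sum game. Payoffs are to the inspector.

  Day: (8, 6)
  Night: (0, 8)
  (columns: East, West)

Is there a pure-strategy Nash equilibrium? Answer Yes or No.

Row minima: Day → 6, Night → 0; maximin = 6.
Column maxima: East → 8, West → 8; minimax = 8.
6 ≠ 8, so no pure-strategy equilibrium exists.

No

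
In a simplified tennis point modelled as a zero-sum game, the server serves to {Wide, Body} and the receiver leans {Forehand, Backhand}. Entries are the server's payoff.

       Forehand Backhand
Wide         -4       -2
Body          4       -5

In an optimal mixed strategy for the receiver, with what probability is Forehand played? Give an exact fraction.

3/11

Row minima: Wide → -4, Body → -5; maximin = -4.
Column maxima: Forehand → 4, Backhand → -2; minimax = -2.
-4 ≠ -2, so there is no saddle point; optimal play is mixed.
Let the server play Wide with probability p. Expected payoff against Forehand: (-4)p + 4(1−p) = −8p + 4; against Backhand: (-2)p + (-5)(1−p) = 3p − 5.
Setting these equal: −8p + 4 = 3p − 5 ⇒ −11p = -9 ⇒ p = 9/11, and the value is (-8)·(9/11) + 4 = -28/11.
For the receiver: with q = P(Forehand), equating Wide's and Body's payoffs gives −2q − 2 = 9q − 5 ⇒ q = 3/11.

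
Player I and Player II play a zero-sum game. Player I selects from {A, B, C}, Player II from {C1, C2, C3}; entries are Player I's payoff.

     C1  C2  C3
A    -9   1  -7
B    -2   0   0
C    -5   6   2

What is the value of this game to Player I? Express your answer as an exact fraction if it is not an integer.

-2

Row minima: A → -9, B → -2, C → -5; maximin = -2.
Column maxima: C1 → -2, C2 → 6, C3 → 2; minimax = -2.
Since maximin = minimax = -2, there is a saddle point and the value is -2.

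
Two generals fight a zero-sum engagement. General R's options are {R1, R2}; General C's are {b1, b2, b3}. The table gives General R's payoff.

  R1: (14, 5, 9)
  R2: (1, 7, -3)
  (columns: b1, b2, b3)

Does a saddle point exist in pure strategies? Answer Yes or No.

No

Row minima: R1 → 5, R2 → -3; maximin = 5.
Column maxima: b1 → 14, b2 → 7, b3 → 9; minimax = 7.
5 ≠ 7, so no pure-strategy equilibrium exists.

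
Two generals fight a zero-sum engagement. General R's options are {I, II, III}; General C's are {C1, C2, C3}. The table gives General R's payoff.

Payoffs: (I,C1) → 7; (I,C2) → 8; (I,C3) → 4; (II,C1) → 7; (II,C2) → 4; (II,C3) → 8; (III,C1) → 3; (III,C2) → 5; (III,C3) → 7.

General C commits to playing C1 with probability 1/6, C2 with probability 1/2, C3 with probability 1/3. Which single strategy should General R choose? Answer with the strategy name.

Expected payoff of I: (1/6)·7 + (1/2)·8 + (1/3)·4 = 13/2.
Expected payoff of II: (1/6)·7 + (1/2)·4 + (1/3)·8 = 35/6.
Expected payoff of III: (1/6)·3 + (1/2)·5 + (1/3)·7 = 16/3.
The largest is 13/2, so General R's best response is I.

I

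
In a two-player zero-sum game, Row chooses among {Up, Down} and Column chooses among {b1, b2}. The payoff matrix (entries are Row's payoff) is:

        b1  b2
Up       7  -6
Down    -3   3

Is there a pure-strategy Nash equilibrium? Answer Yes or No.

No

Row minima: Up → -6, Down → -3; maximin = -3.
Column maxima: b1 → 7, b2 → 3; minimax = 3.
-3 ≠ 3, so no pure-strategy equilibrium exists.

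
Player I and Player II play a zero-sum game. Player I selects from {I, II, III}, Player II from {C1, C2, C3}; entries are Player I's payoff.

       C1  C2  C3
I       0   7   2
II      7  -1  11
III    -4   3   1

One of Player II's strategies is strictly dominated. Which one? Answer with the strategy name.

C1 holds Player I's payoff strictly below C3 in every row: 0 < 2, 7 < 11, -4 < 1.
So C3 is strictly dominated for Player II.

C3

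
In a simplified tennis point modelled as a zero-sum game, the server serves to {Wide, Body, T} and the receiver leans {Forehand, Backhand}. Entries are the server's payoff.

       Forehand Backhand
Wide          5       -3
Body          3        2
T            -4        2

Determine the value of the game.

Row minima: Wide → -3, Body → 2, T → -4; maximin = 2.
Column maxima: Forehand → 5, Backhand → 2; minimax = 2.
Since maximin = minimax = 2, there is a saddle point and the value is 2.

2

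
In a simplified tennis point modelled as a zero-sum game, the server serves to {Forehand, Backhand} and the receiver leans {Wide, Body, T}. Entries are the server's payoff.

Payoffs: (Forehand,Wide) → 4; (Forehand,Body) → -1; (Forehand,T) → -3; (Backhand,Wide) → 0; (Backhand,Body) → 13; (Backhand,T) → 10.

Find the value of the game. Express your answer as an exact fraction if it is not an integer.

40/17

Row minima: Forehand → -3, Backhand → 0; maximin = 0.
Column maxima: Wide → 4, Body → 13, T → 10; minimax = 4.
0 ≠ 4, so there is no saddle point; optimal play is mixed.
Body is strictly dominated by T (it gives the server strictly more in every row), so the receiver never plays it.
On the remaining 2×2 (Forehand, Backhand vs Wide, T):
Let the server play Forehand with probability p. Expected payoff against Wide: 4p + 0(1−p) = 4p; against T: (-3)p + 10(1−p) = −13p + 10.
Setting these equal: 4p = −13p + 10 ⇒ 17p = 10 ⇒ p = 10/17, and the value is (4)·(10/17) = 40/17.
For the receiver: with q = P(Wide), equating Forehand's and Backhand's payoffs gives 7q − 3 = −10q + 10 ⇒ q = 13/17.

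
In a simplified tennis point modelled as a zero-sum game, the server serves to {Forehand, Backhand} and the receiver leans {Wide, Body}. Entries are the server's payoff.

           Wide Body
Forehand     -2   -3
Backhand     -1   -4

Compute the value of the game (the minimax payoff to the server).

Row minima: Forehand → -3, Backhand → -4; maximin = -3.
Column maxima: Wide → -1, Body → -3; minimax = -3.
Since maximin = minimax = -3, there is a saddle point and the value is -3.

-3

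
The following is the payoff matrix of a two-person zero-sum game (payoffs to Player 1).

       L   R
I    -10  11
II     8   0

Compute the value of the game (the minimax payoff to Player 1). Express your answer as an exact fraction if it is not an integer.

Row minima: I → -10, II → 0; maximin = 0.
Column maxima: L → 8, R → 11; minimax = 8.
0 ≠ 8, so there is no saddle point; optimal play is mixed.
Let Player 1 play I with probability p. Expected payoff against L: (-10)p + 8(1−p) = −18p + 8; against R: 11p + 0(1−p) = 11p.
Setting these equal: −18p + 8 = 11p ⇒ −29p = -8 ⇒ p = 8/29, and the value is (-18)·(8/29) + 8 = 88/29.
For Player 2: with q = P(L), equating I's and II's payoffs gives −21q + 11 = 8q ⇒ q = 11/29.

88/29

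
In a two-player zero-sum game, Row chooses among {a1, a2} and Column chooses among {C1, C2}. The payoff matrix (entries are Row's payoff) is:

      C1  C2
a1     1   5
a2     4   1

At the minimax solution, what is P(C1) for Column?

Row minima: a1 → 1, a2 → 1; maximin = 1.
Column maxima: C1 → 4, C2 → 5; minimax = 4.
1 ≠ 4, so there is no saddle point; optimal play is mixed.
Let Row play a1 with probability p. Expected payoff against C1: 1p + 4(1−p) = −3p + 4; against C2: 5p + 1(1−p) = 4p + 1.
Setting these equal: −3p + 4 = 4p + 1 ⇒ −7p = -3 ⇒ p = 3/7, and the value is (-3)·(3/7) + 4 = 19/7.
For Column: with q = P(C1), equating a1's and a2's payoffs gives −4q + 5 = 3q + 1 ⇒ q = 4/7.

4/7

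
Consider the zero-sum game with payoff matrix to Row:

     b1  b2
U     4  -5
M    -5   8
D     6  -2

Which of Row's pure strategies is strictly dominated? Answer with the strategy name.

D gives a strictly higher payoff than U against every column: 6 > 4, -2 > -5.
So U is strictly dominated and Row never plays it.

U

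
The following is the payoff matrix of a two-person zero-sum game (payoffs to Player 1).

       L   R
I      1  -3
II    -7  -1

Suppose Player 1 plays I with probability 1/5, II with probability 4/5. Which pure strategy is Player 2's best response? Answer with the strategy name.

L

If Player 2 plays L, Player 1's expected payoff is (1/5)·1 + (4/5)·(-7) = -27/5.
If Player 2 plays R, Player 1's expected payoff is (1/5)·(-3) + (4/5)·(-1) = -7/5.
Player 2 minimizes Player 1's payoff; the smallest is -27/5, so the best response is L.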